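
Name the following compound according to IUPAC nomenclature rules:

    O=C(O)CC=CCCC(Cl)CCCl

7,9-dichloronon-3-enoic acid

The longest carbon chain that includes the –COOH group and the multiple bond has 9 carbons, so the parent hydride is nonane.
A carboxylic acid (terminal –COOH) is the principal characteristic group, giving the suffix -oic acid.
The chain contains a C=C double bond, so the unsaturation ending is -ene.
The numbering direction is chosen so that the carboxylic acid carbon is C-1 by definition.
This places the double bond between C-3 and C-4; chloro groups at C-7 and C-9.
Putting it together: 7,9-dichloronon-3-enoic acid.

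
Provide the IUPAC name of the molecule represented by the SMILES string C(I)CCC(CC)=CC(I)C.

The longest carbon chain that includes the multiple bond has 7 carbons, so the parent hydride is heptane.
The chain contains a C=C double bond, so the unsaturation ending is -ene.
The numbering direction is chosen so that numbering from this end puts the double bond at C-3 rather than C-4.
This places the double bond between C-3 and C-4; an ethyl group at C-4; iodo groups at C-2 and C-7.
The substituents are ordered alphabetically, ignoring any di-/tri- multipliers.
Putting it together: 4-ethyl-2,7-diiodohept-3-ene.

4-ethyl-2,7-diiodohept-3-ene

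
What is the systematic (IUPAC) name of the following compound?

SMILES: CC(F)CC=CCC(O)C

7-fluorooct-4-en-2-ol

The longest chain bearing the –OH group and the multiple bond is 8 carbons long (octane).
An alcohol (–OH) is the principal characteristic group, giving the suffix -ol.
The chain contains a C=C double bond, so the unsaturation ending is -ene.
Choose the numbering such that numbering from this end puts the hydroxyl group at C-2 rather than C-7.
That gives the hydroxyl at C-2; the double bond between C-4 and C-5; a fluoro group at C-7.
Putting it together: 7-fluorooct-4-en-2-ol.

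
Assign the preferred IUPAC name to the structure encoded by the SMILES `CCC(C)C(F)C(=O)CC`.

4-fluoro-5-methylheptan-3-one

Counting along the main chain through the carbonyl gives 7 carbons: the parent is heptane.
The highest-priority functional group is a ketone (C=O on an internal carbon), so the name ends in -one.
Number the chain so that numbering from this end puts the carbonyl group at C-3 rather than C-5.
With this numbering: the carbonyl at C-3; a fluoro group at C-4; a methyl group at C-5.
Substituent prefixes are cited in alphabetical order (multiplying prefixes like di-/tri- are ignored for ordering).
The name is 4-fluoro-5-methylheptan-3-one.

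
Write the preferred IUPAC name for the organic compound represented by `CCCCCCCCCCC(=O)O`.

The longest chain bearing the –COOH group is 11 carbons long (undecane).
The principal characteristic group is a carboxylic acid (terminal –COOH), named with the suffix -oic acid.
Number the chain so that the carboxylic acid carbon is C-1 by definition.
The name is undecanoic acid.

undecanoic acid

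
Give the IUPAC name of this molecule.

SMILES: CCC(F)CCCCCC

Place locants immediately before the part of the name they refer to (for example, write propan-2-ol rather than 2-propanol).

3-fluorononane

The longest continuous carbon chain has 9 atoms, so the parent hydride is nonane.
The numbering direction is chosen so that the substituent locant set {3} is lower than {7} at the first point of difference.
This places a fluoro group at C-3.
Assembling the pieces gives 3-fluorononane.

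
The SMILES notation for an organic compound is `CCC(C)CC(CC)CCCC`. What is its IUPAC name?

5-ethyl-3-methylnonane

The longest carbon chain is 9 atoms: the parent is nonane.
Number the chain so that the substituent locant set {3,5} is lower than {5,7} at the first point of difference.
With this numbering: an ethyl group at C-5; a methyl group at C-3.
Prefixes are listed alphabetically: ethyl, methyl.
Assembling the pieces gives 5-ethyl-3-methylnonane.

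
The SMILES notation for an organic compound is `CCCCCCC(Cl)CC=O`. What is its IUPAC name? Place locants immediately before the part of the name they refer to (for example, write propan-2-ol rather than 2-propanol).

3-chlorononanal

The longest carbon chain that includes the –CHO group has 9 carbons, so the parent hydride is nonane.
An aldehyde (terminal –CHO) is the principal characteristic group, giving the suffix -al.
Choose the numbering such that the aldehyde carbon is C-1 by definition.
That gives a chloro group at C-3.
Putting it together: 3-chlorononanal.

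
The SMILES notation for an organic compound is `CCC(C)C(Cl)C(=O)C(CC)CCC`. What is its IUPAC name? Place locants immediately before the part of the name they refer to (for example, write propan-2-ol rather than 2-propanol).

4-chloro-6-ethyl-3-methylnonan-5-one

The longest carbon chain that includes the carbonyl has 9 carbons, so the parent hydride is nonane.
The principal characteristic group is a ketone (C=O on an internal carbon), named with the suffix -one.
Number the chain so that the substituent locant set {3,4,6} is lower than {4,6,7} at the first point of difference.
With this numbering: the carbonyl at C-5; a chloro group at C-4; an ethyl group at C-6; a methyl group at C-3.
Prefixes are listed alphabetically: chloro, ethyl, methyl.
Putting it together: 4-chloro-6-ethyl-3-methylnonan-5-one.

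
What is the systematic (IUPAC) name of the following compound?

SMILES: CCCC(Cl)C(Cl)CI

The longest continuous carbon chain has 6 atoms, so the parent hydride is hexane.
Number the chain so that the substituent locant set {1,2,3} is lower than {4,5,6} at the first point of difference.
This places chloro groups at C-2 and C-3; an iodo group at C-1.
Substituent prefixes are cited in alphabetical order (multiplying prefixes like di-/tri- are ignored for ordering).
Assembling the pieces gives 2,3-dichloro-1-iodohexane.

2,3-dichloro-1-iodohexane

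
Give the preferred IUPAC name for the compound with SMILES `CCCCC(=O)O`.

The longest carbon chain that includes the –COOH group has 5 carbons, so the parent hydride is pentane.
The principal characteristic group is a carboxylic acid (terminal –COOH), named with the suffix -oic acid.
Choose the numbering such that the carboxylic acid carbon is C-1 by definition.
Assembling the pieces gives pentanoic acid.

pentanoic acid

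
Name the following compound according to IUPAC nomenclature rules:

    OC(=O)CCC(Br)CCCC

The longest carbon chain that includes the –COOH group has 8 carbons, so the parent hydride is octane.
A carboxylic acid (terminal –COOH) is the principal characteristic group, giving the suffix -oic acid.
The numbering direction is chosen so that the carboxylic acid carbon is C-1 by definition.
This places a bromo group at C-4.
The name is 4-bromooctanoic acid.

4-bromooctanoic acid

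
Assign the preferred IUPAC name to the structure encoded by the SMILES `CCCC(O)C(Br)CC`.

3-bromoheptan-4-ol

The longest chain bearing the –OH group is 7 carbons long (heptane).
An alcohol (–OH) is the principal characteristic group, giving the suffix -ol.
Choose the numbering such that the substituent locant set {3} is lower than {5} at the first point of difference.
That gives the hydroxyl at C-4; a bromo group at C-3.
Putting it together: 3-bromoheptan-4-ol.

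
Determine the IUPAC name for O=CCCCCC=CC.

oct-6-enal

Counting along the main chain through the –CHO group and the multiple bond gives 8 carbons: the parent is octane.
The principal characteristic group is an aldehyde (terminal –CHO), named with the suffix -al.
A C=C double bond in the chain gives the infix -ene-.
Number the chain so that the aldehyde carbon is C-1 by definition.
With this numbering: the double bond between C-6 and C-7.
The name is oct-6-enal.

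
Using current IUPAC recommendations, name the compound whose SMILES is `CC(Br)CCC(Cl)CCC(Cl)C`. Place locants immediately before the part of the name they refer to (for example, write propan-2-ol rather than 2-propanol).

2-bromo-5,8-dichlorononane

The longest carbon chain is 9 atoms: the parent is nonane.
Number the chain so that the locant sets are identical either way, so the alphabetically earlier bromo substituent takes the lower locant (2 rather than 8).
With this numbering: a bromo group at C-2; chloro groups at C-5 and C-8.
Substituent prefixes are cited in alphabetical order (multiplying prefixes like di-/tri- are ignored for ordering).
The name is 2-bromo-5,8-dichlorononane.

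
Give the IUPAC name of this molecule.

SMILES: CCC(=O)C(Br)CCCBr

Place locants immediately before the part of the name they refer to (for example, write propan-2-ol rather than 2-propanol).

4,7-dibromoheptan-3-one

The longest carbon chain that includes the carbonyl has 7 carbons, so the parent hydride is heptane.
The highest-priority functional group is a ketone (C=O on an internal carbon), so the name ends in -one.
The numbering direction is chosen so that numbering from this end puts the carbonyl group at C-3 rather than C-5.
This places the carbonyl at C-3; bromo groups at C-4 and C-7.
Putting it together: 4,7-dibromoheptan-3-one.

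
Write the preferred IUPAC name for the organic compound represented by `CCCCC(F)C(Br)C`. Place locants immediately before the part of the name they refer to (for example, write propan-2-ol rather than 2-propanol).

The parent chain contains 7 carbons (heptane).
Choose the numbering such that the substituent locant set {2,3} is lower than {5,6} at the first point of difference.
With this numbering: a bromo group at C-2; a fluoro group at C-3.
The substituents are ordered alphabetically, ignoring any di-/tri- multipliers.
Assembling the pieces gives 2-bromo-3-fluoroheptane.

2-bromo-3-fluoroheptane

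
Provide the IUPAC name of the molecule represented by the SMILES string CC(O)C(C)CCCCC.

The longest carbon chain that includes the –OH group has 8 carbons, so the parent hydride is octane.
The principal characteristic group is an alcohol (–OH), named with the suffix -ol.
The numbering direction is chosen so that numbering from this end puts the hydroxyl group at C-2 rather than C-7.
That gives the hydroxyl at C-2; a methyl group at C-3.
Putting it together: 3-methyloctan-2-ol.

3-methyloctan-2-ol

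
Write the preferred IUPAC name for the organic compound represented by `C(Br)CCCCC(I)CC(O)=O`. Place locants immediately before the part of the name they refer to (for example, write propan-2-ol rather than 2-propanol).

8-bromo-3-iodooctanoic acid

The longest carbon chain that includes the –COOH group has 8 carbons, so the parent hydride is octane.
The highest-priority functional group is a carboxylic acid (terminal –COOH), so the name ends in -oic acid.
The numbering direction is chosen so that the carboxylic acid carbon is C-1 by definition.
This places a bromo group at C-8; an iodo group at C-3.
Substituent prefixes are cited in alphabetical order (multiplying prefixes like di-/tri- are ignored for ordering).
Assembling the pieces gives 8-bromo-3-iodooctanoic acid.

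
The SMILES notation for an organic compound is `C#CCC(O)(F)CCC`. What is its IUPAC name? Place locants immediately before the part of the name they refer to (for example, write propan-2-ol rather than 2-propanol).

4-fluorohept-1-yn-4-ol

The longest chain bearing the –OH group and the multiple bond is 7 carbons long (heptane).
The principal characteristic group is an alcohol (–OH), named with the suffix -ol.
A C≡C triple bond in the chain gives the infix -yne-.
Choose the numbering such that numbering from this end puts the triple bond at C-1 rather than C-6.
This places the hydroxyl at C-4; the triple bond between C-1 and C-2; a fluoro group at C-4.
The name is 4-fluorohept-1-yn-4-ol.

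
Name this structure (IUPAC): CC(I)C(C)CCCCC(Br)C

The parent chain contains 9 carbons (nonane).
Choose the numbering such that the substituent locant set {2,3,8} is lower than {2,7,8} at the first point of difference.
This places a bromo group at C-8; an iodo group at C-2; a methyl group at C-3.
Substituent prefixes are cited in alphabetical order (multiplying prefixes like di-/tri- are ignored for ordering).
Putting it together: 8-bromo-2-iodo-3-methylnonane.

8-bromo-2-iodo-3-methylnonane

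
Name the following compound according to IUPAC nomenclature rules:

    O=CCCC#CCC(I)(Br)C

7-bromo-7-iodooct-4-ynal

The longest carbon chain that includes the –CHO group and the multiple bond has 8 carbons, so the parent hydride is octane.
The highest-priority functional group is an aldehyde (terminal –CHO), so the name ends in -al.
A C≡C triple bond in the chain gives the infix -yne-.
Choose the numbering such that the aldehyde carbon is C-1 by definition.
This places the triple bond between C-4 and C-5; a bromo group at C-7; an iodo group at C-7.
The substituents are ordered alphabetically, ignoring any di-/tri- multipliers.
The name is 7-bromo-7-iodooct-4-ynal.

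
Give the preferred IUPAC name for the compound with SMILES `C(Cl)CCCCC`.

1-chlorohexane

The parent chain contains 6 carbons (hexane).
Choose the numbering such that the substituent locant set {1} is lower than {6} at the first point of difference.
With this numbering: a chloro group at C-1.
Assembling the pieces gives 1-chlorohexane.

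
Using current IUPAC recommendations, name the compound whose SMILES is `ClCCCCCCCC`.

1-chlorooctane

The parent chain contains 8 carbons (octane).
The numbering direction is chosen so that the substituent locant set {1} is lower than {8} at the first point of difference.
With this numbering: a chloro group at C-1.
The name is 1-chlorooctane.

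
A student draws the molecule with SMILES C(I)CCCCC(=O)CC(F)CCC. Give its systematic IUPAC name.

Counting along the main chain through the carbonyl gives 11 carbons: the parent is undecane.
The principal characteristic group is a ketone (C=O on an internal carbon), named with the suffix -one.
Number the chain so that the substituent locant set {1,8} is lower than {4,11} at the first point of difference.
That gives the carbonyl at C-6; a fluoro group at C-8; an iodo group at C-1.
Substituent prefixes are cited in alphabetical order (multiplying prefixes like di-/tri- are ignored for ordering).
Putting it together: 8-fluoro-1-iodoundecan-6-one.

8-fluoro-1-iodoundecan-6-one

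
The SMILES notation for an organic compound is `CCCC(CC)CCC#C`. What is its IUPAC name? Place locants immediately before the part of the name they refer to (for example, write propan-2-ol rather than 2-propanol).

5-ethyloct-1-yne

The longest carbon chain that includes the multiple bond has 8 carbons, so the parent hydride is octane.
A C≡C triple bond in the chain gives the infix -yne-.
Number the chain so that numbering from this end puts the triple bond at C-1 rather than C-7.
With this numbering: the triple bond between C-1 and C-2; an ethyl group at C-5.
Assembling the pieces gives 5-ethyloct-1-yne.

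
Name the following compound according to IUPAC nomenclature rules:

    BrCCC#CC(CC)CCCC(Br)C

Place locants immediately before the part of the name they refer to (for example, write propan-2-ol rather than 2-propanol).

1,9-dibromo-5-ethyldec-3-yne

The longest chain bearing the multiple bond is 10 carbons long (decane).
A C≡C triple bond in the chain gives the infix -yne-.
Number the chain so that numbering from this end puts the triple bond at C-3 rather than C-7.
That gives the triple bond between C-3 and C-4; bromo groups at C-1 and C-9; an ethyl group at C-5.
The substituents are ordered alphabetically, ignoring any di-/tri- multipliers.
The name is 1,9-dibromo-5-ethyldec-3-yne.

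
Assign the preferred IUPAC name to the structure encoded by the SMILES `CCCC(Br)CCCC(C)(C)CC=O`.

Counting along the main chain through the –CHO group gives 10 carbons: the parent is decane.
The principal characteristic group is an aldehyde (terminal –CHO), named with the suffix -al.
Choose the numbering such that the aldehyde carbon is C-1 by definition.
With this numbering: a bromo group at C-7; two methyl groups at C-3.
The substituents are ordered alphabetically, ignoring any di-/tri- multipliers.
Assembling the pieces gives 7-bromo-3,3-dimethyldecanal.

7-bromo-3,3-dimethyldecanal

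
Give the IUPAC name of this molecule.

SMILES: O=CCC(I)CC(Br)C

5-bromo-3-iodohexanal

Counting along the main chain through the –CHO group gives 6 carbons: the parent is hexane.
The principal characteristic group is an aldehyde (terminal –CHO), named with the suffix -al.
The numbering direction is chosen so that the aldehyde carbon is C-1 by definition.
This places a bromo group at C-5; an iodo group at C-3.
Substituent prefixes are cited in alphabetical order (multiplying prefixes like di-/tri- are ignored for ordering).
Assembling the pieces gives 5-bromo-3-iodohexanal.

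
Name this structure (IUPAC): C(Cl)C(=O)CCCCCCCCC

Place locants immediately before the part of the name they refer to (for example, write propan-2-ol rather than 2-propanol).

1-chloroundecan-2-one

The longest carbon chain that includes the carbonyl has 11 carbons, so the parent hydride is undecane.
A ketone (C=O on an internal carbon) is the principal characteristic group, giving the suffix -one.
The numbering direction is chosen so that numbering from this end puts the carbonyl group at C-2 rather than C-10.
That gives the carbonyl at C-2; a chloro group at C-1.
Assembling the pieces gives 1-chloroundecan-2-one.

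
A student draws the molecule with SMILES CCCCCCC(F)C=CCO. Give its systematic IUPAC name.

The longest carbon chain that includes the –OH group and the multiple bond has 10 carbons, so the parent hydride is decane.
The highest-priority functional group is an alcohol (–OH), so the name ends in -ol.
There is one C=C double bond, indicated by the ending -ene.
Number the chain so that numbering from this end puts the hydroxyl group at C-1 rather than C-10.
That gives the hydroxyl at C-1; the double bond between C-2 and C-3; a fluoro group at C-4.
Assembling the pieces gives 4-fluorodec-2-en-1-ol.

4-fluorodec-2-en-1-ol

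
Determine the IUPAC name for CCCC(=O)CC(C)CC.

6-methyloctan-4-one

Counting along the main chain through the carbonyl gives 8 carbons: the parent is octane.
The highest-priority functional group is a ketone (C=O on an internal carbon), so the name ends in -one.
Choose the numbering such that numbering from this end puts the carbonyl group at C-4 rather than C-5.
That gives the carbonyl at C-4; a methyl group at C-6.
The name is 6-methyloctan-4-one.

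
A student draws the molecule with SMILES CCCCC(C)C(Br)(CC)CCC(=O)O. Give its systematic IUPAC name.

Counting along the main chain through the –COOH group gives 9 carbons: the parent is nonane.
The highest-priority functional group is a carboxylic acid (terminal –COOH), so the name ends in -oic acid.
The numbering direction is chosen so that the carboxylic acid carbon is C-1 by definition.
This places a bromo group at C-4; an ethyl group at C-4; a methyl group at C-5.
Prefixes are listed alphabetically: bromo, ethyl, methyl.
Putting it together: 4-bromo-4-ethyl-5-methylnonanoic acid.

4-bromo-4-ethyl-5-methylnonanoic acid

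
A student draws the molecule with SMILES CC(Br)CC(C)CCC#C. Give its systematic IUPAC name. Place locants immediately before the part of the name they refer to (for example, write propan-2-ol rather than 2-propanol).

The longest chain bearing the multiple bond is 8 carbons long (octane).
A C≡C triple bond in the chain gives the infix -yne-.
The numbering direction is chosen so that numbering from this end puts the triple bond at C-1 rather than C-7.
With this numbering: the triple bond between C-1 and C-2; a bromo group at C-7; a methyl group at C-5.
Substituent prefixes are cited in alphabetical order (multiplying prefixes like di-/tri- are ignored for ordering).
Putting it together: 7-bromo-5-methyloct-1-yne.

7-bromo-5-methyloct-1-yne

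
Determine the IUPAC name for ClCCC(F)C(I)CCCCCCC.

The longest continuous carbon chain has 11 atoms, so the parent hydride is undecane.
Number the chain so that the substituent locant set {1,3,4} is lower than {8,9,11} at the first point of difference.
That gives a chloro group at C-1; a fluoro group at C-3; an iodo group at C-4.
Substituent prefixes are cited in alphabetical order (multiplying prefixes like di-/tri- are ignored for ordering).
The name is 1-chloro-3-fluoro-4-iodoundecane.

1-chloro-3-fluoro-4-iodoundecane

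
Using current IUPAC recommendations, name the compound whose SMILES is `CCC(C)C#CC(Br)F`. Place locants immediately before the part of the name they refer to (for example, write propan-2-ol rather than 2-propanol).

1-bromo-1-fluoro-4-methylhex-2-yne

The longest carbon chain that includes the multiple bond has 6 carbons, so the parent hydride is hexane.
A C≡C triple bond in the chain gives the infix -yne-.
Number the chain so that numbering from this end puts the triple bond at C-2 rather than C-4.
With this numbering: the triple bond between C-2 and C-3; a bromo group at C-1; a fluoro group at C-1; a methyl group at C-4.
Substituent prefixes are cited in alphabetical order (multiplying prefixes like di-/tri- are ignored for ordering).
The name is 1-bromo-1-fluoro-4-methylhex-2-yne.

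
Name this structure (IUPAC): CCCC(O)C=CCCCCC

The longest chain bearing the –OH group and the multiple bond is 11 carbons long (undecane).
The principal characteristic group is an alcohol (–OH), named with the suffix -ol.
There is one C=C double bond, indicated by the ending -ene.
The numbering direction is chosen so that numbering from this end puts the hydroxyl group at C-4 rather than C-8.
That gives the hydroxyl at C-4; the double bond between C-5 and C-6.
Assembling the pieces gives undec-5-en-4-ol.

undec-5-en-4-ol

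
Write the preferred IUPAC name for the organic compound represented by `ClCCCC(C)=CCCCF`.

1-chloro-8-fluoro-4-methyloct-4-ene

Counting along the main chain through the multiple bond gives 8 carbons: the parent is octane.
There is one C=C double bond, indicated by the ending -ene.
Choose the numbering such that the substituent locant set {1,4,8} is lower than {1,5,8} at the first point of difference.
That gives the double bond between C-4 and C-5; a chloro group at C-1; a fluoro group at C-8; a methyl group at C-4.
Substituent prefixes are cited in alphabetical order (multiplying prefixes like di-/tri- are ignored for ordering).
Assembling the pieces gives 1-chloro-8-fluoro-4-methyloct-4-ene.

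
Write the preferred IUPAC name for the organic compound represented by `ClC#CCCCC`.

The longest carbon chain that includes the multiple bond has 6 carbons, so the parent hydride is hexane.
A C≡C triple bond in the chain gives the infix -yne-.
Number the chain so that numbering from this end puts the triple bond at C-1 rather than C-5.
With this numbering: the triple bond between C-1 and C-2; a chloro group at C-1.
Assembling the pieces gives 1-chlorohex-1-yne.

1-chlorohex-1-yne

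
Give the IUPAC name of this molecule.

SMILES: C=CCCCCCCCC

dec-1-ene

The longest carbon chain that includes the multiple bond has 10 carbons, so the parent hydride is decane.
A C=C double bond in the chain gives the infix -ene-.
Choose the numbering such that numbering from this end puts the double bond at C-1 rather than C-9.
This places the double bond between C-1 and C-2.
The name is dec-1-ene.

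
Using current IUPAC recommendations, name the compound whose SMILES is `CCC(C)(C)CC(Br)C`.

2-bromo-4,4-dimethylhexane

The longest continuous carbon chain has 6 atoms, so the parent hydride is hexane.
Number the chain so that the substituent locant set {2,4,4} is lower than {3,3,5} at the first point of difference.
With this numbering: a bromo group at C-2; two methyl groups at C-4.
Substituent prefixes are cited in alphabetical order (multiplying prefixes like di-/tri- are ignored for ordering).
Putting it together: 2-bromo-4,4-dimethylhexane.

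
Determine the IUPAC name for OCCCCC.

pentan-1-ol

The longest carbon chain that includes the –OH group has 5 carbons, so the parent hydride is pentane.
The highest-priority functional group is an alcohol (–OH), so the name ends in -ol.
Number the chain so that numbering from this end puts the hydroxyl group at C-1 rather than C-5.
That gives the hydroxyl at C-1.
The name is pentan-1-ol.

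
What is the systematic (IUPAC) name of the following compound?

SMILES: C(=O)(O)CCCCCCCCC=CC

The longest chain bearing the –COOH group and the multiple bond is 12 carbons long (dodecane).
A carboxylic acid (terminal –COOH) is the principal characteristic group, giving the suffix -oic acid.
A C=C double bond in the chain gives the infix -ene-.
The numbering direction is chosen so that the carboxylic acid carbon is C-1 by definition.
This places the double bond between C-10 and C-11.
Assembling the pieces gives dodec-10-enoic acid.

dodec-10-enoic acid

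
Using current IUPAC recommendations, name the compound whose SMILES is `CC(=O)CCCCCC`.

The longest carbon chain that includes the carbonyl has 8 carbons, so the parent hydride is octane.
The highest-priority functional group is a ketone (C=O on an internal carbon), so the name ends in -one.
Choose the numbering such that numbering from this end puts the carbonyl group at C-2 rather than C-7.
That gives the carbonyl at C-2.
The name is octan-2-one.

octan-2-one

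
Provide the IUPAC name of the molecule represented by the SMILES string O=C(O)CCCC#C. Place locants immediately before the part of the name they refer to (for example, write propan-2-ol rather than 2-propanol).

hex-5-ynoic acid

The longest chain bearing the –COOH group and the multiple bond is 6 carbons long (hexane).
A carboxylic acid (terminal –COOH) is the principal characteristic group, giving the suffix -oic acid.
There is one C≡C triple bond, indicated by the ending -yne.
Choose the numbering such that the carboxylic acid carbon is C-1 by definition.
That gives the triple bond between C-5 and C-6.
Assembling the pieces gives hex-5-ynoic acid.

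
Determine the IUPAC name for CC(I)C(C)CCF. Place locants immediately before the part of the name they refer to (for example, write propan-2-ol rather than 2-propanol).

The longest continuous carbon chain has 5 atoms, so the parent hydride is pentane.
Choose the numbering such that the substituent locant set {1,3,4} is lower than {2,3,5} at the first point of difference.
With this numbering: a fluoro group at C-1; an iodo group at C-4; a methyl group at C-3.
Substituent prefixes are cited in alphabetical order (multiplying prefixes like di-/tri- are ignored for ordering).
The name is 1-fluoro-4-iodo-3-methylpentane.

1-fluoro-4-iodo-3-methylpentane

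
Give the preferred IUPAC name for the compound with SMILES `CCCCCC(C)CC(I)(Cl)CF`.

The longest continuous carbon chain has 9 atoms, so the parent hydride is nonane.
The numbering direction is chosen so that the substituent locant set {1,2,2,4} is lower than {6,8,8,9} at the first point of difference.
With this numbering: a chloro group at C-2; a fluoro group at C-1; an iodo group at C-2; a methyl group at C-4.
The substituents are ordered alphabetically, ignoring any di-/tri- multipliers.
The name is 2-chloro-1-fluoro-2-iodo-4-methylnonane.

2-chloro-1-fluoro-2-iodo-4-methylnonane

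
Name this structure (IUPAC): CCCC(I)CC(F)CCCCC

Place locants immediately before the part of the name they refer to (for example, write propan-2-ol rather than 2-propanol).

6-fluoro-4-iodoundecane

The longest carbon chain is 11 atoms: the parent is undecane.
Choose the numbering such that the substituent locant set {4,6} is lower than {6,8} at the first point of difference.
That gives a fluoro group at C-6; an iodo group at C-4.
The substituents are ordered alphabetically, ignoring any di-/tri- multipliers.
Putting it together: 6-fluoro-4-iodoundecane.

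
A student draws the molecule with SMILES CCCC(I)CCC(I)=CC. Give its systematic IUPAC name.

The longest chain bearing the multiple bond is 9 carbons long (nonane).
A C=C double bond in the chain gives the infix -ene-.
The numbering direction is chosen so that numbering from this end puts the double bond at C-2 rather than C-7.
That gives the double bond between C-2 and C-3; iodo groups at C-3 and C-6.
The name is 3,6-diiodonon-2-ene.

3,6-diiodonon-2-ene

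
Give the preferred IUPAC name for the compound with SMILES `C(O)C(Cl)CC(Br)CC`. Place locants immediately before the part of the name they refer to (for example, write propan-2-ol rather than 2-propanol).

Counting along the main chain through the –OH group gives 6 carbons: the parent is hexane.
The principal characteristic group is an alcohol (–OH), named with the suffix -ol.
The numbering direction is chosen so that numbering from this end puts the hydroxyl group at C-1 rather than C-6.
This places the hydroxyl at C-1; a bromo group at C-4; a chloro group at C-2.
Substituent prefixes are cited in alphabetical order (multiplying prefixes like di-/tri- are ignored for ordering).
Assembling the pieces gives 4-bromo-2-chlorohexan-1-ol.

4-bromo-2-chlorohexan-1-ol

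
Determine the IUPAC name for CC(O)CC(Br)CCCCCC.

4-bromodecan-2-ol

Counting along the main chain through the –OH group gives 10 carbons: the parent is decane.
The highest-priority functional group is an alcohol (–OH), so the name ends in -ol.
The numbering direction is chosen so that numbering from this end puts the hydroxyl group at C-2 rather than C-9.
That gives the hydroxyl at C-2; a bromo group at C-4.
Putting it together: 4-bromodecan-2-ol.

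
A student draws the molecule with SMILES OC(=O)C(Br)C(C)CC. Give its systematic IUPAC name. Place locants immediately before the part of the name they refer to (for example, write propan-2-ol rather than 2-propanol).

2-bromo-3-methylpentanoic acid

Counting along the main chain through the –COOH group gives 5 carbons: the parent is pentane.
The highest-priority functional group is a carboxylic acid (terminal –COOH), so the name ends in -oic acid.
The numbering direction is chosen so that the carboxylic acid carbon is C-1 by definition.
This places a bromo group at C-2; a methyl group at C-3.
The substituents are ordered alphabetically, ignoring any di-/tri- multipliers.
The name is 2-bromo-3-methylpentanoic acid.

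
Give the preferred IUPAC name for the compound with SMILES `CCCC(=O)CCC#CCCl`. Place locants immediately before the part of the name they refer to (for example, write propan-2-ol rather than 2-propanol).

9-chloronon-7-yn-4-one

Counting along the main chain through the carbonyl and the multiple bond gives 9 carbons: the parent is nonane.
A ketone (C=O on an internal carbon) is the principal characteristic group, giving the suffix -one.
A C≡C triple bond in the chain gives the infix -yne-.
Number the chain so that numbering from this end puts the carbonyl group at C-4 rather than C-6.
That gives the carbonyl at C-4; the triple bond between C-7 and C-8; a chloro group at C-9.
Assembling the pieces gives 9-chloronon-7-yn-4-one.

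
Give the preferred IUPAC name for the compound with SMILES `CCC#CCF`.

The longest carbon chain that includes the multiple bond has 5 carbons, so the parent hydride is pentane.
A C≡C triple bond in the chain gives the infix -yne-.
The numbering direction is chosen so that numbering from this end puts the triple bond at C-2 rather than C-3.
This places the triple bond between C-2 and C-3; a fluoro group at C-1.
Putting it together: 1-fluoropent-2-yne.

1-fluoropent-2-yne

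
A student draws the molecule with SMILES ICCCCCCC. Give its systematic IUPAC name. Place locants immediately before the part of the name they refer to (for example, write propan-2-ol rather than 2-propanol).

The parent chain contains 7 carbons (heptane).
Number the chain so that the substituent locant set {1} is lower than {7} at the first point of difference.
With this numbering: an iodo group at C-1.
Assembling the pieces gives 1-iodoheptane.

1-iodoheptane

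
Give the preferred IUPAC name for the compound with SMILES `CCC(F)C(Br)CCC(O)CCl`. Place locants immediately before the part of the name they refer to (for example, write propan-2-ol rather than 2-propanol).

The longest carbon chain that includes the –OH group has 8 carbons, so the parent hydride is octane.
The principal characteristic group is an alcohol (–OH), named with the suffix -ol.
Choose the numbering such that numbering from this end puts the hydroxyl group at C-2 rather than C-7.
With this numbering: the hydroxyl at C-2; a bromo group at C-5; a chloro group at C-1; a fluoro group at C-6.
Prefixes are listed alphabetically: bromo, chloro, fluoro.
The name is 5-bromo-1-chloro-6-fluorooctan-2-ol.

5-bromo-1-chloro-6-fluorooctan-2-ol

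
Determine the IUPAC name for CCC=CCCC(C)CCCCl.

The longest carbon chain that includes the multiple bond has 10 carbons, so the parent hydride is decane.
The chain contains a C=C double bond, so the unsaturation ending is -ene.
The numbering direction is chosen so that numbering from this end puts the double bond at C-3 rather than C-7.
This places the double bond between C-3 and C-4; a chloro group at C-10; a methyl group at C-7.
Prefixes are listed alphabetically: chloro, methyl.
Putting it together: 10-chloro-7-methyldec-3-ene.

10-chloro-7-methyldec-3-ene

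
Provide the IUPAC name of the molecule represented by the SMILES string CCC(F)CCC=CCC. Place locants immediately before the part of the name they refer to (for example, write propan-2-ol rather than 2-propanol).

Counting along the main chain through the multiple bond gives 9 carbons: the parent is nonane.
A C=C double bond in the chain gives the infix -ene-.
Choose the numbering such that numbering from this end puts the double bond at C-3 rather than C-6.
With this numbering: the double bond between C-3 and C-4; a fluoro group at C-7.
The name is 7-fluoronon-3-ene.

7-fluoronon-3-ene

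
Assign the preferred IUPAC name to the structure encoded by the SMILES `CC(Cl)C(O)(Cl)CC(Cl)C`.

2,3,5-trichlorohexan-3-ol

The longest carbon chain that includes the –OH group has 6 carbons, so the parent hydride is hexane.
The principal characteristic group is an alcohol (–OH), named with the suffix -ol.
Choose the numbering such that numbering from this end puts the hydroxyl group at C-3 rather than C-4.
This places the hydroxyl at C-3; chloro groups at C-2 and C-3 and C-5.
Putting it together: 2,3,5-trichlorohexan-3-ol.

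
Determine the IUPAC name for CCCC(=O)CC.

The longest chain bearing the carbonyl is 6 carbons long (hexane).
A ketone (C=O on an internal carbon) is the principal characteristic group, giving the suffix -one.
Number the chain so that numbering from this end puts the carbonyl group at C-3 rather than C-4.
This places the carbonyl at C-3.
The name is hexan-3-one.

hexan-3-one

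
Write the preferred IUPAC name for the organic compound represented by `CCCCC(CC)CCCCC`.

5-ethyldecane

The parent chain contains 10 carbons (decane).
Choose the numbering such that the substituent locant set {5} is lower than {6} at the first point of difference.
That gives an ethyl group at C-5.
Assembling the pieces gives 5-ethyldecane.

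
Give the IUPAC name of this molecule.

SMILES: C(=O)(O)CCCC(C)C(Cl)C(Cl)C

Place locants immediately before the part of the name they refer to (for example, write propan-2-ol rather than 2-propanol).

6,7-dichloro-5-methyloctanoic acid

The longest carbon chain that includes the –COOH group has 8 carbons, so the parent hydride is octane.
The principal characteristic group is a carboxylic acid (terminal –COOH), named with the suffix -oic acid.
The numbering direction is chosen so that the carboxylic acid carbon is C-1 by definition.
That gives chloro groups at C-6 and C-7; a methyl group at C-5.
Prefixes are listed alphabetically: chloro, methyl.
Putting it together: 6,7-dichloro-5-methyloctanoic acid.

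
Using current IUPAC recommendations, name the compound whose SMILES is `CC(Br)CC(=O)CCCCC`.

2-bromononan-4-one

Counting along the main chain through the carbonyl gives 9 carbons: the parent is nonane.
A ketone (C=O on an internal carbon) is the principal characteristic group, giving the suffix -one.
Number the chain so that numbering from this end puts the carbonyl group at C-4 rather than C-6.
That gives the carbonyl at C-4; a bromo group at C-2.
Assembling the pieces gives 2-bromononan-4-one.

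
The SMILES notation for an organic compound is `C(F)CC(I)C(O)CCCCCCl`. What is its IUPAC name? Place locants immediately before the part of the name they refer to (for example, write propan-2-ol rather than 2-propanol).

9-chloro-1-fluoro-3-iodononan-4-ol

Counting along the main chain through the –OH group gives 9 carbons: the parent is nonane.
The highest-priority functional group is an alcohol (–OH), so the name ends in -ol.
Number the chain so that numbering from this end puts the hydroxyl group at C-4 rather than C-6.
With this numbering: the hydroxyl at C-4; a chloro group at C-9; a fluoro group at C-1; an iodo group at C-3.
Prefixes are listed alphabetically: chloro, fluoro, iodo.
Putting it together: 9-chloro-1-fluoro-3-iodononan-4-ol.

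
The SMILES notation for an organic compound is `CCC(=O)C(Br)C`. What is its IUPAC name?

The longest carbon chain that includes the carbonyl has 5 carbons, so the parent hydride is pentane.
The principal characteristic group is a ketone (C=O on an internal carbon), named with the suffix -one.
The numbering direction is chosen so that the substituent locant set {2} is lower than {4} at the first point of difference.
That gives the carbonyl at C-3; a bromo group at C-2.
The name is 2-bromopentan-3-one.

2-bromopentan-3-one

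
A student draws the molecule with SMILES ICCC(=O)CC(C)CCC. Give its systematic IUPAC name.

The longest chain bearing the carbonyl is 8 carbons long (octane).
The highest-priority functional group is a ketone (C=O on an internal carbon), so the name ends in -one.
The numbering direction is chosen so that numbering from this end puts the carbonyl group at C-3 rather than C-6.
That gives the carbonyl at C-3; an iodo group at C-1; a methyl group at C-5.
Substituent prefixes are cited in alphabetical order (multiplying prefixes like di-/tri- are ignored for ordering).
The name is 1-iodo-5-methyloctan-3-one.

1-iodo-5-methyloctan-3-one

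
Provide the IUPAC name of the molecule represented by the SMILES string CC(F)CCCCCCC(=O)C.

The longest chain bearing the carbonyl is 10 carbons long (decane).
A ketone (C=O on an internal carbon) is the principal characteristic group, giving the suffix -one.
The numbering direction is chosen so that numbering from this end puts the carbonyl group at C-2 rather than C-9.
This places the carbonyl at C-2; a fluoro group at C-9.
Assembling the pieces gives 9-fluorodecan-2-one.

9-fluorodecan-2-one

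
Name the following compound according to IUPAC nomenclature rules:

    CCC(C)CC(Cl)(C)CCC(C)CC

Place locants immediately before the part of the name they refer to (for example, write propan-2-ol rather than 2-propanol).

5-chloro-3,5,8-trimethyldecane

The longest continuous carbon chain has 10 atoms, so the parent hydride is decane.
Choose the numbering such that the substituent locant set {3,5,5,8} is lower than {3,6,6,8} at the first point of difference.
This places a chloro group at C-5; methyl groups at C-3 and C-5 and C-8.
Prefixes are listed alphabetically: chloro, methyl.
Assembling the pieces gives 5-chloro-3,5,8-trimethyldecane.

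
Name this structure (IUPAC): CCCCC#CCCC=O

non-4-ynal

Counting along the main chain through the –CHO group and the multiple bond gives 9 carbons: the parent is nonane.
The principal characteristic group is an aldehyde (terminal –CHO), named with the suffix -al.
A C≡C triple bond in the chain gives the infix -yne-.
The numbering direction is chosen so that the aldehyde carbon is C-1 by definition.
That gives the triple bond between C-4 and C-5.
Putting it together: non-4-ynal.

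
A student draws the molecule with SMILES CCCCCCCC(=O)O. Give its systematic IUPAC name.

octanoic acid

The longest chain bearing the –COOH group is 8 carbons long (octane).
The highest-priority functional group is a carboxylic acid (terminal –COOH), so the name ends in -oic acid.
Choose the numbering such that the carboxylic acid carbon is C-1 by definition.
Assembling the pieces gives octanoic acid.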